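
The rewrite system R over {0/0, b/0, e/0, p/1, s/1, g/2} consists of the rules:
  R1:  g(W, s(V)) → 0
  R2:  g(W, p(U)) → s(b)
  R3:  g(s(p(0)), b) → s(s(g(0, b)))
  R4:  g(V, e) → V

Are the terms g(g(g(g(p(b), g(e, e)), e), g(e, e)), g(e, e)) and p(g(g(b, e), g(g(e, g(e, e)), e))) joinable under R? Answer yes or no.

Reduce t₁ = g(g(g(g(p(b), g(e, e)), e), g(e, e)), g(e, e)):
1. g(g(g(g(p(b), g(e, e)), e), g(e, e)), g(e, e))  →  g(g(g(p(b), g(e, e)), g(e, e)), g(e, e))   [R4 at 1.1]
2. g(g(g(p(b), g(e, e)), g(e, e)), g(e, e))  →  g(g(g(p(b), e), g(e, e)), g(e, e))   [R4 at 1.1.2]
3. g(g(g(p(b), e), g(e, e)), g(e, e))  →  g(g(p(b), g(e, e)), g(e, e))   [R4 at 1.1]
4. g(g(p(b), g(e, e)), g(e, e))  →  g(g(p(b), e), g(e, e))   [R4 at 1.2]
5. g(g(p(b), e), g(e, e))  →  g(p(b), g(e, e))   [R4 at 1]
6. g(p(b), g(e, e))  →  g(p(b), e)   [R4 at 2]
7. g(p(b), e)  →  p(b)   [R4 at ε]

Reduce t₂ = p(g(g(b, e), g(g(e, g(e, e)), e))):
1. p(g(g(b, e), g(g(e, g(e, e)), e)))  →  p(g(b, g(g(e, g(e, e)), e)))   [R4 at 1.1]
2. p(g(b, g(g(e, g(e, e)), e)))  →  p(g(b, g(e, g(e, e))))   [R4 at 1.2]
3. p(g(b, g(e, g(e, e))))  →  p(g(b, g(e, e)))   [R4 at 1.2.2]
4. p(g(b, g(e, e)))  →  p(g(b, e))   [R4 at 1.2]
5. p(g(b, e))  →  p(b)   [R4 at 1]

yes — NF(t₁) = p(b), NF(t₂) = p(b)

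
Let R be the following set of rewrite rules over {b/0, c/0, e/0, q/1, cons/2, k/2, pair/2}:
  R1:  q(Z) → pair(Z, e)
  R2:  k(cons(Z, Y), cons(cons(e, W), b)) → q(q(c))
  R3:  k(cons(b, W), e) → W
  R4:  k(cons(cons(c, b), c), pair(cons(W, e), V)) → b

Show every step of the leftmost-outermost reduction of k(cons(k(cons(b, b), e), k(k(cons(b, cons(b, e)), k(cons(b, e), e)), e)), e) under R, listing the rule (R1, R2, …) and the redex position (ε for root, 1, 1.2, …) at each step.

e

1. k(cons(k(cons(b, b), e), k(k(cons(b, cons(b, e)), k(cons(b, e), e)), e)), e)  →  k(cons(b, k(k(cons(b, cons(b, e)), k(cons(b, e), e)), e)), e)   [R3 at 1.1]
2. k(cons(b, k(k(cons(b, cons(b, e)), k(cons(b, e), e)), e)), e)  →  k(k(cons(b, cons(b, e)), k(cons(b, e), e)), e)   [R3 at ε]
3. k(k(cons(b, cons(b, e)), k(cons(b, e), e)), e)  →  k(k(cons(b, cons(b, e)), e), e)   [R3 at 1.2]
4. k(k(cons(b, cons(b, e)), e), e)  →  k(cons(b, e), e)   [R3 at 1]
5. k(cons(b, e), e)  →  e   [R3 at ε]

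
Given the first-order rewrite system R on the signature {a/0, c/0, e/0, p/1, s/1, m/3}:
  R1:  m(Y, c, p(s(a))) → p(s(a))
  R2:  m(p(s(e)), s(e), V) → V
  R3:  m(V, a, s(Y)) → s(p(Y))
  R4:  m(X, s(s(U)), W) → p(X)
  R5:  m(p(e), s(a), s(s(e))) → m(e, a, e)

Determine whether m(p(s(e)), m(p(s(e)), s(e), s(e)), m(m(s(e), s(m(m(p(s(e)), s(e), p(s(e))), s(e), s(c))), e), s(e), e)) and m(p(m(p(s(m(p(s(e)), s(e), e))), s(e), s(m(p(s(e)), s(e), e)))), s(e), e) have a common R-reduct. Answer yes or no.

yes — NF(t₁) = e, NF(t₂) = e

Reduce t₁ = m(p(s(e)), m(p(s(e)), s(e), s(e)), m(m(s(e), s(m(m(p(s(e)), s(e), p(s(e))), s(e), s(c))), e), s(e), e)):
1. m(p(s(e)), m(p(s(e)), s(e), s(e)), m(m(s(e), s(m(m(p(s(e)), s(e), p(s(e))), s(e), s(c))), e), s(e), e))  →  m(p(s(e)), s(e), m(m(s(e), s(m(m(p(s(e)), s(e), p(s(e))), s(e), s(c))), e), s(e), e))   [R2 at 2]
2. m(p(s(e)), s(e), m(m(s(e), s(m(m(p(s(e)), s(e), p(s(e))), s(e), s(c))), e), s(e), e))  →  m(m(s(e), s(m(m(p(s(e)), s(e), p(s(e))), s(e), s(c))), e), s(e), e)   [R2 at ε]
3. m(m(s(e), s(m(m(p(s(e)), s(e), p(s(e))), s(e), s(c))), e), s(e), e)  →  m(m(s(e), s(m(p(s(e)), s(e), s(c))), e), s(e), e)   [R2 at 1.2.1.1]
4. m(m(s(e), s(m(p(s(e)), s(e), s(c))), e), s(e), e)  →  m(m(s(e), s(s(c)), e), s(e), e)   [R2 at 1.2.1]
5. m(m(s(e), s(s(c)), e), s(e), e)  →  m(p(s(e)), s(e), e)   [R4 at 1]
6. m(p(s(e)), s(e), e)  →  e   [R2 at ε]

Reduce t₂ = m(p(m(p(s(m(p(s(e)), s(e), e))), s(e), s(m(p(s(e)), s(e), e)))), s(e), e):
1. m(p(m(p(s(m(p(s(e)), s(e), e))), s(e), s(m(p(s(e)), s(e), e)))), s(e), e)  →  m(p(m(p(s(e)), s(e), s(m(p(s(e)), s(e), e)))), s(e), e)   [R2 at 1.1.1.1.1]
2. m(p(m(p(s(e)), s(e), s(m(p(s(e)), s(e), e)))), s(e), e)  →  m(p(s(m(p(s(e)), s(e), e))), s(e), e)   [R2 at 1.1]
3. m(p(s(m(p(s(e)), s(e), e))), s(e), e)  →  m(p(s(e)), s(e), e)   [R2 at 1.1.1]
4. m(p(s(e)), s(e), e)  →  e   [R2 at ε]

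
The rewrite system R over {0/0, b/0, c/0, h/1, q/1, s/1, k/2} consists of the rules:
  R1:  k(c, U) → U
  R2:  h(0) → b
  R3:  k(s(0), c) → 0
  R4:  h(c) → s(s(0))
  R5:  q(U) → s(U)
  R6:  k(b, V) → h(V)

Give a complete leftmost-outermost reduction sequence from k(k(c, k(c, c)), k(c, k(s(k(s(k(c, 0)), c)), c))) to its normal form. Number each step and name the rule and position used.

0

1. k(k(c, k(c, c)), k(c, k(s(k(s(k(c, 0)), c)), c)))  →  k(k(c, c), k(c, k(s(k(s(k(c, 0)), c)), c)))   [R1 at 1]
2. k(k(c, c), k(c, k(s(k(s(k(c, 0)), c)), c)))  →  k(c, k(c, k(s(k(s(k(c, 0)), c)), c)))   [R1 at 1]
3. k(c, k(c, k(s(k(s(k(c, 0)), c)), c)))  →  k(c, k(s(k(s(k(c, 0)), c)), c))   [R1 at ε]
4. k(c, k(s(k(s(k(c, 0)), c)), c))  →  k(s(k(s(k(c, 0)), c)), c)   [R1 at ε]
5. k(s(k(s(k(c, 0)), c)), c)  →  k(s(k(s(0), c)), c)   [R1 at 1.1.1.1]
6. k(s(k(s(0), c)), c)  →  k(s(0), c)   [R3 at 1.1]
7. k(s(0), c)  →  0   [R3 at ε]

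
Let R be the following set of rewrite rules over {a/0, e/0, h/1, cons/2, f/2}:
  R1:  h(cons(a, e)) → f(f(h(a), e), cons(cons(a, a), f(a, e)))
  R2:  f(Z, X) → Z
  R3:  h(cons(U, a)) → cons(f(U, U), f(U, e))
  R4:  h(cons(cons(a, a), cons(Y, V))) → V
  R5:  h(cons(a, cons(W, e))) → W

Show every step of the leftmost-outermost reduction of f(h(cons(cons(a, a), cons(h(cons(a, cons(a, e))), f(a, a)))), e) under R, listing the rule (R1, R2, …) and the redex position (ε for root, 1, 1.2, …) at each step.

a

1. f(h(cons(cons(a, a), cons(h(cons(a, cons(a, e))), f(a, a)))), e)  →  h(cons(cons(a, a), cons(h(cons(a, cons(a, e))), f(a, a))))   [R2 at ε]
2. h(cons(cons(a, a), cons(h(cons(a, cons(a, e))), f(a, a))))  →  f(a, a)   [R4 at ε]
3. f(a, a)  →  a   [R2 at ε]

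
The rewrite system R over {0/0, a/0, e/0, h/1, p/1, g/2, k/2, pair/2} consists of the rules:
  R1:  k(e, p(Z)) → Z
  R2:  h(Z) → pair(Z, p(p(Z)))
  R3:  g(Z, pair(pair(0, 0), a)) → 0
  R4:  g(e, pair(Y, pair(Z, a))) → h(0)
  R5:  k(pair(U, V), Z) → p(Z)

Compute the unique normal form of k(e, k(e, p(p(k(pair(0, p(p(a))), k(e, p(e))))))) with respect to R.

p(e)

1. k(e, k(e, p(p(k(pair(0, p(p(a))), k(e, p(e)))))))  →  k(e, p(k(pair(0, p(p(a))), k(e, p(e)))))   [R1 at 2]
2. k(e, p(k(pair(0, p(p(a))), k(e, p(e)))))  →  k(pair(0, p(p(a))), k(e, p(e)))   [R1 at ε]
3. k(pair(0, p(p(a))), k(e, p(e)))  →  p(k(e, p(e)))   [R5 at ε]
4. p(k(e, p(e)))  →  p(e)   [R1 at 1]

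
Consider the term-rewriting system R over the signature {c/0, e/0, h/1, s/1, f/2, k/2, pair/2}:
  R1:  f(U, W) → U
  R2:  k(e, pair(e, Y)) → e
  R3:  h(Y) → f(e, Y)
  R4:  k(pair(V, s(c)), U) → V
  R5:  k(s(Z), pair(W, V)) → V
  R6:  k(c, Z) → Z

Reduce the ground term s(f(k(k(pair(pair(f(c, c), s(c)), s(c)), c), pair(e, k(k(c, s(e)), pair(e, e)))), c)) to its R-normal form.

1. s(f(k(k(pair(pair(f(c, c), s(c)), s(c)), c), pair(e, k(k(c, s(e)), pair(e, e)))), c))  →  s(k(k(pair(pair(f(c, c), s(c)), s(c)), c), pair(e, k(k(c, s(e)), pair(e, e)))))   [R1 at 1]
2. s(k(k(pair(pair(f(c, c), s(c)), s(c)), c), pair(e, k(k(c, s(e)), pair(e, e)))))  →  s(k(pair(f(c, c), s(c)), pair(e, k(k(c, s(e)), pair(e, e)))))   [R4 at 1.1]
3. s(k(pair(f(c, c), s(c)), pair(e, k(k(c, s(e)), pair(e, e)))))  →  s(f(c, c))   [R4 at 1]
4. s(f(c, c))  →  s(c)   [R1 at 1]

s(c)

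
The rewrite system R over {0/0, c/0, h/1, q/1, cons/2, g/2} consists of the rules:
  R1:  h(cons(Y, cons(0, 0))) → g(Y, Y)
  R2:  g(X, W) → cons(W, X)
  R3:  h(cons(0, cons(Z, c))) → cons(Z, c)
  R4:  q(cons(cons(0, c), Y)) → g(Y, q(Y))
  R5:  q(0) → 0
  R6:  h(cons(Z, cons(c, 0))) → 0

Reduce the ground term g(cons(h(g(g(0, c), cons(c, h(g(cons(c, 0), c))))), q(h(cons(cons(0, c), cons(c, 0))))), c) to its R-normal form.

1. g(cons(h(g(g(0, c), cons(c, h(g(cons(c, 0), c))))), q(h(cons(cons(0, c), cons(c, 0))))), c)  →  cons(c, cons(h(g(g(0, c), cons(c, h(g(cons(c, 0), c))))), q(h(cons(cons(0, c), cons(c, 0))))))   [R2 at ε]
2. cons(c, cons(h(g(g(0, c), cons(c, h(g(cons(c, 0), c))))), q(h(cons(cons(0, c), cons(c, 0))))))  →  cons(c, cons(h(cons(cons(c, h(g(cons(c, 0), c))), g(0, c))), q(h(cons(cons(0, c), cons(c, 0))))))   [R2 at 2.1.1]
3. cons(c, cons(h(cons(cons(c, h(g(cons(c, 0), c))), g(0, c))), q(h(cons(cons(0, c), cons(c, 0))))))  →  cons(c, cons(h(cons(cons(c, h(cons(c, cons(c, 0)))), g(0, c))), q(h(cons(cons(0, c), cons(c, 0))))))   [R2 at 2.1.1.1.2.1]
4. cons(c, cons(h(cons(cons(c, h(cons(c, cons(c, 0)))), g(0, c))), q(h(cons(cons(0, c), cons(c, 0))))))  →  cons(c, cons(h(cons(cons(c, 0), g(0, c))), q(h(cons(cons(0, c), cons(c, 0))))))   [R6 at 2.1.1.1.2]
5. cons(c, cons(h(cons(cons(c, 0), g(0, c))), q(h(cons(cons(0, c), cons(c, 0))))))  →  cons(c, cons(h(cons(cons(c, 0), cons(c, 0))), q(h(cons(cons(0, c), cons(c, 0))))))   [R2 at 2.1.1.2]
6. cons(c, cons(h(cons(cons(c, 0), cons(c, 0))), q(h(cons(cons(0, c), cons(c, 0))))))  →  cons(c, cons(0, q(h(cons(cons(0, c), cons(c, 0))))))   [R6 at 2.1]
7. cons(c, cons(0, q(h(cons(cons(0, c), cons(c, 0))))))  →  cons(c, cons(0, q(0)))   [R6 at 2.2.1]
8. cons(c, cons(0, q(0)))  →  cons(c, cons(0, 0))   [R5 at 2.2]

cons(c, cons(0, 0))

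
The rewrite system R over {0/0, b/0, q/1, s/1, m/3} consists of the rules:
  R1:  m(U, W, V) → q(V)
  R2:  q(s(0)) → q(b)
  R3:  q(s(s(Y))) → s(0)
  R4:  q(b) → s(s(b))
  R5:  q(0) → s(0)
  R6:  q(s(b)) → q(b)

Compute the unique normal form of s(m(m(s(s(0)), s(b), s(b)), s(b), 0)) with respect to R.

s(s(0))

1. s(m(m(s(s(0)), s(b), s(b)), s(b), 0))  →  s(q(0))   [R1 at 1]
2. s(q(0))  →  s(s(0))   [R5 at 1]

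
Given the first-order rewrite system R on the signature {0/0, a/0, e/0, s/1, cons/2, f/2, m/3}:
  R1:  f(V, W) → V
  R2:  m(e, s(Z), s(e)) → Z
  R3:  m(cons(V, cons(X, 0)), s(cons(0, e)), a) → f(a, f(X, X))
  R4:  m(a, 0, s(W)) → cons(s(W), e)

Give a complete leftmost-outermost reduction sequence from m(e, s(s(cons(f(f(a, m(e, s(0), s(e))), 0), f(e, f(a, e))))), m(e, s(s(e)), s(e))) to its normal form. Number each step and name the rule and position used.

s(cons(a, e))

1. m(e, s(s(cons(f(f(a, m(e, s(0), s(e))), 0), f(e, f(a, e))))), m(e, s(s(e)), s(e)))  →  m(e, s(s(cons(f(a, m(e, s(0), s(e))), f(e, f(a, e))))), m(e, s(s(e)), s(e)))   [R1 at 2.1.1.1]
2. m(e, s(s(cons(f(a, m(e, s(0), s(e))), f(e, f(a, e))))), m(e, s(s(e)), s(e)))  →  m(e, s(s(cons(a, f(e, f(a, e))))), m(e, s(s(e)), s(e)))   [R1 at 2.1.1.1]
3. m(e, s(s(cons(a, f(e, f(a, e))))), m(e, s(s(e)), s(e)))  →  m(e, s(s(cons(a, e))), m(e, s(s(e)), s(e)))   [R1 at 2.1.1.2]
4. m(e, s(s(cons(a, e))), m(e, s(s(e)), s(e)))  →  m(e, s(s(cons(a, e))), s(e))   [R2 at 3]
5. m(e, s(s(cons(a, e))), s(e))  →  s(cons(a, e))   [R2 at ε]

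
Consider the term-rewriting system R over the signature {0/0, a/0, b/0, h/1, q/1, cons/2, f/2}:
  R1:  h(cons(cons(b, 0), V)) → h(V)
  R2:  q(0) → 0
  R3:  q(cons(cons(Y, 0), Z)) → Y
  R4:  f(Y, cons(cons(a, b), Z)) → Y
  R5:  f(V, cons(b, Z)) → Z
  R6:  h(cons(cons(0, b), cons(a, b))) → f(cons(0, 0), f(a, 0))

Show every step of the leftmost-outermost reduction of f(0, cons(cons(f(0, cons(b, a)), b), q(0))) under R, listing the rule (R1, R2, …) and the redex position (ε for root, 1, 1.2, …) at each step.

0

1. f(0, cons(cons(f(0, cons(b, a)), b), q(0)))  →  f(0, cons(cons(a, b), q(0)))   [R5 at 2.1.1]
2. f(0, cons(cons(a, b), q(0)))  →  0   [R4 at ε]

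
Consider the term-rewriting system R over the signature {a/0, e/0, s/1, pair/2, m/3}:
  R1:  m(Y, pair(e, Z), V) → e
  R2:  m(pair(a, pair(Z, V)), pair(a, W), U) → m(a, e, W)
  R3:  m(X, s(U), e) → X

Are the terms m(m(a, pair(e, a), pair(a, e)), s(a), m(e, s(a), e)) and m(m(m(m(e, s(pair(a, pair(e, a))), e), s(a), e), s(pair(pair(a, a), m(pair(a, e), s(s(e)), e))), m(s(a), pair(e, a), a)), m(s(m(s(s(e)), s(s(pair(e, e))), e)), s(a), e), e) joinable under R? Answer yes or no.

Reduce t₁ = m(m(a, pair(e, a), pair(a, e)), s(a), m(e, s(a), e)):
1. m(m(a, pair(e, a), pair(a, e)), s(a), m(e, s(a), e))  →  m(e, s(a), m(e, s(a), e))   [R1 at 1]
2. m(e, s(a), m(e, s(a), e))  →  m(e, s(a), e)   [R3 at 3]
3. m(e, s(a), e)  →  e   [R3 at ε]

Reduce t₂ = m(m(m(m(e, s(pair(a, pair(e, a))), e), s(a), e), s(pair(pair(a, a), m(pair(a, e), s(s(e)), e))), m(s(a), pair(e, a), a)), m(s(m(s(s(e)), s(s(pair(e, e))), e)), s(a), e), e):
1. m(m(m(m(e, s(pair(a, pair(e, a))), e), s(a), e), s(pair(pair(a, a), m(pair(a, e), s(s(e)), e))), m(s(a), pair(e, a), a)), m(s(m(s(s(e)), s(s(pair(e, e))), e)), s(a), e), e)  →  m(m(m(e, s(pair(a, pair(e, a))), e), s(pair(pair(a, a), m(pair(a, e), s(s(e)), e))), m(s(a), pair(e, a), a)), m(s(m(s(s(e)), s(s(pair(e, e))), e)), s(a), e), e)   [R3 at 1.1]
2. m(m(m(e, s(pair(a, pair(e, a))), e), s(pair(pair(a, a), m(pair(a, e), s(s(e)), e))), m(s(a), pair(e, a), a)), m(s(m(s(s(e)), s(s(pair(e, e))), e)), s(a), e), e)  →  m(m(e, s(pair(pair(a, a), m(pair(a, e), s(s(e)), e))), m(s(a), pair(e, a), a)), m(s(m(s(s(e)), s(s(pair(e, e))), e)), s(a), e), e)   [R3 at 1.1]
3. m(m(e, s(pair(pair(a, a), m(pair(a, e), s(s(e)), e))), m(s(a), pair(e, a), a)), m(s(m(s(s(e)), s(s(pair(e, e))), e)), s(a), e), e)  →  m(m(e, s(pair(pair(a, a), pair(a, e))), m(s(a), pair(e, a), a)), m(s(m(s(s(e)), s(s(pair(e, e))), e)), s(a), e), e)   [R3 at 1.2.1.2]
4. m(m(e, s(pair(pair(a, a), pair(a, e))), m(s(a), pair(e, a), a)), m(s(m(s(s(e)), s(s(pair(e, e))), e)), s(a), e), e)  →  m(m(e, s(pair(pair(a, a), pair(a, e))), e), m(s(m(s(s(e)), s(s(pair(e, e))), e)), s(a), e), e)   [R1 at 1.3]
5. m(m(e, s(pair(pair(a, a), pair(a, e))), e), m(s(m(s(s(e)), s(s(pair(e, e))), e)), s(a), e), e)  →  m(e, m(s(m(s(s(e)), s(s(pair(e, e))), e)), s(a), e), e)   [R3 at 1]
6. m(e, m(s(m(s(s(e)), s(s(pair(e, e))), e)), s(a), e), e)  →  m(e, s(m(s(s(e)), s(s(pair(e, e))), e)), e)   [R3 at 2]
7. m(e, s(m(s(s(e)), s(s(pair(e, e))), e)), e)  →  e   [R3 at ε]

yes — NF(t₁) = e, NF(t₂) = e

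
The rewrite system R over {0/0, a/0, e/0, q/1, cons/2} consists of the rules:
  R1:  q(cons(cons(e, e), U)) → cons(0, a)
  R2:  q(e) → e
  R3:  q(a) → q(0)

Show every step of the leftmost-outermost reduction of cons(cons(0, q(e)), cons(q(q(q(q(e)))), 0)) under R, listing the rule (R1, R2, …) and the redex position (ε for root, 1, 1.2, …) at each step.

1. cons(cons(0, q(e)), cons(q(q(q(q(e)))), 0))  →  cons(cons(0, e), cons(q(q(q(q(e)))), 0))   [R2 at 1.2]
2. cons(cons(0, e), cons(q(q(q(q(e)))), 0))  →  cons(cons(0, e), cons(q(q(q(e))), 0))   [R2 at 2.1.1.1.1]
3. cons(cons(0, e), cons(q(q(q(e))), 0))  →  cons(cons(0, e), cons(q(q(e)), 0))   [R2 at 2.1.1.1]
4. cons(cons(0, e), cons(q(q(e)), 0))  →  cons(cons(0, e), cons(q(e), 0))   [R2 at 2.1.1]
5. cons(cons(0, e), cons(q(e), 0))  →  cons(cons(0, e), cons(e, 0))   [R2 at 2.1]

cons(cons(0, e), cons(e, 0))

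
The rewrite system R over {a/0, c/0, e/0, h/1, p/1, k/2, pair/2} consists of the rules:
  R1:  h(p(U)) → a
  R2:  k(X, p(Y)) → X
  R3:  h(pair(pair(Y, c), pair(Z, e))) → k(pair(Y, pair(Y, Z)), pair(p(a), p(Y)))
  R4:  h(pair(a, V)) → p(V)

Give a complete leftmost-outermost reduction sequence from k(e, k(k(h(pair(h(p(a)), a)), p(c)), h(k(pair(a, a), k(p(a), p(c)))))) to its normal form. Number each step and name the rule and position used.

e

1. k(e, k(k(h(pair(h(p(a)), a)), p(c)), h(k(pair(a, a), k(p(a), p(c))))))  →  k(e, k(h(pair(h(p(a)), a)), h(k(pair(a, a), k(p(a), p(c))))))   [R2 at 2.1]
2. k(e, k(h(pair(h(p(a)), a)), h(k(pair(a, a), k(p(a), p(c))))))  →  k(e, k(h(pair(a, a)), h(k(pair(a, a), k(p(a), p(c))))))   [R1 at 2.1.1.1]
3. k(e, k(h(pair(a, a)), h(k(pair(a, a), k(p(a), p(c))))))  →  k(e, k(p(a), h(k(pair(a, a), k(p(a), p(c))))))   [R4 at 2.1]
4. k(e, k(p(a), h(k(pair(a, a), k(p(a), p(c))))))  →  k(e, k(p(a), h(k(pair(a, a), p(a)))))   [R2 at 2.2.1.2]
5. k(e, k(p(a), h(k(pair(a, a), p(a)))))  →  k(e, k(p(a), h(pair(a, a))))   [R2 at 2.2.1]
6. k(e, k(p(a), h(pair(a, a))))  →  k(e, k(p(a), p(a)))   [R4 at 2.2]
7. k(e, k(p(a), p(a)))  →  k(e, p(a))   [R2 at 2]
8. k(e, p(a))  →  e   [R2 at ε]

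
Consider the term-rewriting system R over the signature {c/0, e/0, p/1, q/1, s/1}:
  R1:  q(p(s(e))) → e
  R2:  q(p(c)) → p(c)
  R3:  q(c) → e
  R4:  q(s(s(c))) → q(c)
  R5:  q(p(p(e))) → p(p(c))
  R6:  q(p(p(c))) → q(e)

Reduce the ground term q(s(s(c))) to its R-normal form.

1. q(s(s(c)))  →  q(c)   [R4 at ε]
2. q(c)  →  e   [R3 at ε]

e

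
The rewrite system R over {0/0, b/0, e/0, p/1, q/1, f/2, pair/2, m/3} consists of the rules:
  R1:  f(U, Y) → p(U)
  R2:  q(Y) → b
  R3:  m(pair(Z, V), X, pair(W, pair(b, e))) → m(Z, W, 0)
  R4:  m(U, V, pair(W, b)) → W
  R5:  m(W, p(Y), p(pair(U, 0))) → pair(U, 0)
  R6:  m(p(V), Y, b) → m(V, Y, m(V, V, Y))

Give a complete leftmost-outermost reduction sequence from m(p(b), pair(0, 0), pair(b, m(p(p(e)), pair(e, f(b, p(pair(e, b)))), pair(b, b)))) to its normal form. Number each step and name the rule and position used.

b

1. m(p(b), pair(0, 0), pair(b, m(p(p(e)), pair(e, f(b, p(pair(e, b)))), pair(b, b))))  →  m(p(b), pair(0, 0), pair(b, b))   [R4 at 3.2]
2. m(p(b), pair(0, 0), pair(b, b))  →  b   [R4 at ε]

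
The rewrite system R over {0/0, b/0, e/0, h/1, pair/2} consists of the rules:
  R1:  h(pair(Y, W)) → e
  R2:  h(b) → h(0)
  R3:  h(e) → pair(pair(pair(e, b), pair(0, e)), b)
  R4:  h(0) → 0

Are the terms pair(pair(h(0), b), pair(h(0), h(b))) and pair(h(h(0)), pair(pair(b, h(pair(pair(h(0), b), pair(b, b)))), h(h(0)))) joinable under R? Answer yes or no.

no — NF(t₁) = pair(pair(0, b), pair(0, 0)), NF(t₂) = pair(0, pair(pair(b, e), 0))

Reduce t₁ = pair(pair(h(0), b), pair(h(0), h(b))):
1. pair(pair(h(0), b), pair(h(0), h(b)))  →  pair(pair(0, b), pair(h(0), h(b)))   [R4 at 1.1]
2. pair(pair(0, b), pair(h(0), h(b)))  →  pair(pair(0, b), pair(0, h(b)))   [R4 at 2.1]
3. pair(pair(0, b), pair(0, h(b)))  →  pair(pair(0, b), pair(0, h(0)))   [R2 at 2.2]
4. pair(pair(0, b), pair(0, h(0)))  →  pair(pair(0, b), pair(0, 0))   [R4 at 2.2]

Reduce t₂ = pair(h(h(0)), pair(pair(b, h(pair(pair(h(0), b), pair(b, b)))), h(h(0)))):
1. pair(h(h(0)), pair(pair(b, h(pair(pair(h(0), b), pair(b, b)))), h(h(0))))  →  pair(h(0), pair(pair(b, h(pair(pair(h(0), b), pair(b, b)))), h(h(0))))   [R4 at 1.1]
2. pair(h(0), pair(pair(b, h(pair(pair(h(0), b), pair(b, b)))), h(h(0))))  →  pair(0, pair(pair(b, h(pair(pair(h(0), b), pair(b, b)))), h(h(0))))   [R4 at 1]
3. pair(0, pair(pair(b, h(pair(pair(h(0), b), pair(b, b)))), h(h(0))))  →  pair(0, pair(pair(b, e), h(h(0))))   [R1 at 2.1.2]
4. pair(0, pair(pair(b, e), h(h(0))))  →  pair(0, pair(pair(b, e), h(0)))   [R4 at 2.2.1]
5. pair(0, pair(pair(b, e), h(0)))  →  pair(0, pair(pair(b, e), 0))   [R4 at 2.2]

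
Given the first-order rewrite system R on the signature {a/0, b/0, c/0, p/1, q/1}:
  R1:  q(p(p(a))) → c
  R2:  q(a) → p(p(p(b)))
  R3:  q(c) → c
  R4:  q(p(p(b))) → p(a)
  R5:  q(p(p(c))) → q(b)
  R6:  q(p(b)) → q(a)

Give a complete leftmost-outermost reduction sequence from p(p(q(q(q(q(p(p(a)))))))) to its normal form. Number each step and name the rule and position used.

p(p(c))

1. p(p(q(q(q(q(p(p(a))))))))  →  p(p(q(q(q(c)))))   [R1 at 1.1.1.1.1]
2. p(p(q(q(q(c)))))  →  p(p(q(q(c))))   [R3 at 1.1.1.1]
3. p(p(q(q(c))))  →  p(p(q(c)))   [R3 at 1.1.1]
4. p(p(q(c)))  →  p(p(c))   [R3 at 1.1]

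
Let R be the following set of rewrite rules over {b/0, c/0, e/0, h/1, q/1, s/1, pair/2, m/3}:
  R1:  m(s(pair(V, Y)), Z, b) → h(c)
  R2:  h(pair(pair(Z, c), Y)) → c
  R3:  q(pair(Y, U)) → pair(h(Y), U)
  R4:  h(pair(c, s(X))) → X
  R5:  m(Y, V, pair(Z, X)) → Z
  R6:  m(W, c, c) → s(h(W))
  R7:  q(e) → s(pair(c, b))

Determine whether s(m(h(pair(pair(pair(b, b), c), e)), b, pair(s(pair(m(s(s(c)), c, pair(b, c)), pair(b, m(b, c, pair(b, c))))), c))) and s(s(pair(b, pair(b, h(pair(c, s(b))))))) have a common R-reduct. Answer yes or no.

yes — NF(t₁) = s(s(pair(b, pair(b, b)))), NF(t₂) = s(s(pair(b, pair(b, b))))

Reduce t₁ = s(m(h(pair(pair(pair(b, b), c), e)), b, pair(s(pair(m(s(s(c)), c, pair(b, c)), pair(b, m(b, c, pair(b, c))))), c))):
1. s(m(h(pair(pair(pair(b, b), c), e)), b, pair(s(pair(m(s(s(c)), c, pair(b, c)), pair(b, m(b, c, pair(b, c))))), c)))  →  s(s(pair(m(s(s(c)), c, pair(b, c)), pair(b, m(b, c, pair(b, c))))))   [R5 at 1]
2. s(s(pair(m(s(s(c)), c, pair(b, c)), pair(b, m(b, c, pair(b, c))))))  →  s(s(pair(b, pair(b, m(b, c, pair(b, c))))))   [R5 at 1.1.1]
3. s(s(pair(b, pair(b, m(b, c, pair(b, c))))))  →  s(s(pair(b, pair(b, b))))   [R5 at 1.1.2.2]

Reduce t₂ = s(s(pair(b, pair(b, h(pair(c, s(b))))))):
1. s(s(pair(b, pair(b, h(pair(c, s(b)))))))  →  s(s(pair(b, pair(b, b))))   [R4 at 1.1.2.2]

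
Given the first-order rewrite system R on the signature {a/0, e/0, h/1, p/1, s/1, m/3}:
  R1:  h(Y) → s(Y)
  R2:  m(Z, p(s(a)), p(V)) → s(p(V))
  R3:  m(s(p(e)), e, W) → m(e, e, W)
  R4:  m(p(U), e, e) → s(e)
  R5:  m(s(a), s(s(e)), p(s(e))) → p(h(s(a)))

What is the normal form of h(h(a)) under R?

1. h(h(a))  →  s(h(a))   [R1 at ε]
2. s(h(a))  →  s(s(a))   [R1 at 1]

s(s(a))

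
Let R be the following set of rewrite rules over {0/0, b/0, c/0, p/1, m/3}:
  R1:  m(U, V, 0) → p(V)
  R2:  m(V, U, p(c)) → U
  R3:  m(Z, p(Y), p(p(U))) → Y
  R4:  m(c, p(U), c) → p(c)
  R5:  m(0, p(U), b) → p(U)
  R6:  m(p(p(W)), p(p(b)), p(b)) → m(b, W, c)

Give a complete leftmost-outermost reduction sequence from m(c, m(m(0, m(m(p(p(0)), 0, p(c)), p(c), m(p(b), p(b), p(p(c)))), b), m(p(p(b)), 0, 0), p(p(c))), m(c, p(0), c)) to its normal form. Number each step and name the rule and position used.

0

1. m(c, m(m(0, m(m(p(p(0)), 0, p(c)), p(c), m(p(b), p(b), p(p(c)))), b), m(p(p(b)), 0, 0), p(p(c))), m(c, p(0), c))  →  m(c, m(m(0, m(0, p(c), m(p(b), p(b), p(p(c)))), b), m(p(p(b)), 0, 0), p(p(c))), m(c, p(0), c))   [R2 at 2.1.2.1]
2. m(c, m(m(0, m(0, p(c), m(p(b), p(b), p(p(c)))), b), m(p(p(b)), 0, 0), p(p(c))), m(c, p(0), c))  →  m(c, m(m(0, m(0, p(c), b), b), m(p(p(b)), 0, 0), p(p(c))), m(c, p(0), c))   [R3 at 2.1.2.3]
3. m(c, m(m(0, m(0, p(c), b), b), m(p(p(b)), 0, 0), p(p(c))), m(c, p(0), c))  →  m(c, m(m(0, p(c), b), m(p(p(b)), 0, 0), p(p(c))), m(c, p(0), c))   [R5 at 2.1.2]
4. m(c, m(m(0, p(c), b), m(p(p(b)), 0, 0), p(p(c))), m(c, p(0), c))  →  m(c, m(p(c), m(p(p(b)), 0, 0), p(p(c))), m(c, p(0), c))   [R5 at 2.1]
5. m(c, m(p(c), m(p(p(b)), 0, 0), p(p(c))), m(c, p(0), c))  →  m(c, m(p(c), p(0), p(p(c))), m(c, p(0), c))   [R1 at 2.2]
6. m(c, m(p(c), p(0), p(p(c))), m(c, p(0), c))  →  m(c, 0, m(c, p(0), c))   [R3 at 2]
7. m(c, 0, m(c, p(0), c))  →  m(c, 0, p(c))   [R4 at 3]
8. m(c, 0, p(c))  →  0   [R2 at ε]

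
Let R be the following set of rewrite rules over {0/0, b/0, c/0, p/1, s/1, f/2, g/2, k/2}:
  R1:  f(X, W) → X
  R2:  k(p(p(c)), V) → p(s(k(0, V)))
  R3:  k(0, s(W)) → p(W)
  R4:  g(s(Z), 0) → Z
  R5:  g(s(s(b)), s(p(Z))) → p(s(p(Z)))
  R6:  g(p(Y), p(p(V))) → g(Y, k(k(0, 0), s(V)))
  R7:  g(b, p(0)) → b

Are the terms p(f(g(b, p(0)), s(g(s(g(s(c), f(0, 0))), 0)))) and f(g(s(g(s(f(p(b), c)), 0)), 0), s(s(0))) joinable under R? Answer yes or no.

yes — NF(t₁) = p(b), NF(t₂) = p(b)

Reduce t₁ = p(f(g(b, p(0)), s(g(s(g(s(c), f(0, 0))), 0)))):
1. p(f(g(b, p(0)), s(g(s(g(s(c), f(0, 0))), 0))))  →  p(g(b, p(0)))   [R1 at 1]
2. p(g(b, p(0)))  →  p(b)   [R7 at 1]

Reduce t₂ = f(g(s(g(s(f(p(b), c)), 0)), 0), s(s(0))):
1. f(g(s(g(s(f(p(b), c)), 0)), 0), s(s(0)))  →  g(s(g(s(f(p(b), c)), 0)), 0)   [R1 at ε]
2. g(s(g(s(f(p(b), c)), 0)), 0)  →  g(s(f(p(b), c)), 0)   [R4 at ε]
3. g(s(f(p(b), c)), 0)  →  f(p(b), c)   [R4 at ε]
4. f(p(b), c)  →  p(b)   [R1 at ε]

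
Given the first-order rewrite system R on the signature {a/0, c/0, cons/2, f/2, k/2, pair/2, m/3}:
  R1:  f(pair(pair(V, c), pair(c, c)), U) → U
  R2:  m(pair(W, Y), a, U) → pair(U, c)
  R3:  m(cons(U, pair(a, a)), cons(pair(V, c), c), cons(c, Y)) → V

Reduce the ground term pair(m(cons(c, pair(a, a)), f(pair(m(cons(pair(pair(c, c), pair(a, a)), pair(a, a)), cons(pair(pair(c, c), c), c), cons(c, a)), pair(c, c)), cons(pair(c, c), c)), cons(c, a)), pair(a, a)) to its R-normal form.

pair(c, pair(a, a))

1. pair(m(cons(c, pair(a, a)), f(pair(m(cons(pair(pair(c, c), pair(a, a)), pair(a, a)), cons(pair(pair(c, c), c), c), cons(c, a)), pair(c, c)), cons(pair(c, c), c)), cons(c, a)), pair(a, a))  →  pair(m(cons(c, pair(a, a)), f(pair(pair(c, c), pair(c, c)), cons(pair(c, c), c)), cons(c, a)), pair(a, a))   [R3 at 1.2.1.1]
2. pair(m(cons(c, pair(a, a)), f(pair(pair(c, c), pair(c, c)), cons(pair(c, c), c)), cons(c, a)), pair(a, a))  →  pair(m(cons(c, pair(a, a)), cons(pair(c, c), c), cons(c, a)), pair(a, a))   [R1 at 1.2]
3. pair(m(cons(c, pair(a, a)), cons(pair(c, c), c), cons(c, a)), pair(a, a))  →  pair(c, pair(a, a))   [R3 at 1]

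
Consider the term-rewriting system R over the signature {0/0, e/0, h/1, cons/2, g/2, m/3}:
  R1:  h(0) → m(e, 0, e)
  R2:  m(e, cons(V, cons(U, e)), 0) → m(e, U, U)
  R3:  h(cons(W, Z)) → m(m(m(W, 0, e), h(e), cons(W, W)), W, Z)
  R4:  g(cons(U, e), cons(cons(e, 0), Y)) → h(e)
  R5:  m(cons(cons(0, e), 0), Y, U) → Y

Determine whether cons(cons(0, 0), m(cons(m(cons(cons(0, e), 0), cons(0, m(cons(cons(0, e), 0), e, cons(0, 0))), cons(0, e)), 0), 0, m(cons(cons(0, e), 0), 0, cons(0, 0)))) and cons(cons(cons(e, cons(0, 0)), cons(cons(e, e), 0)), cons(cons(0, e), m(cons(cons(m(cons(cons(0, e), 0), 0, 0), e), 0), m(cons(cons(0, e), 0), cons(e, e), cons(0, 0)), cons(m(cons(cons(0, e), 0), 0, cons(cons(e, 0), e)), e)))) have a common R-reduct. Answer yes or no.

no — NF(t₁) = cons(cons(0, 0), 0), NF(t₂) = cons(cons(cons(e, cons(0, 0)), cons(cons(e, e), 0)), cons(cons(0, e), cons(e, e)))

Reduce t₁ = cons(cons(0, 0), m(cons(m(cons(cons(0, e), 0), cons(0, m(cons(cons(0, e), 0), e, cons(0, 0))), cons(0, e)), 0), 0, m(cons(cons(0, e), 0), 0, cons(0, 0)))):
1. cons(cons(0, 0), m(cons(m(cons(cons(0, e), 0), cons(0, m(cons(cons(0, e), 0), e, cons(0, 0))), cons(0, e)), 0), 0, m(cons(cons(0, e), 0), 0, cons(0, 0))))  →  cons(cons(0, 0), m(cons(cons(0, m(cons(cons(0, e), 0), e, cons(0, 0))), 0), 0, m(cons(cons(0, e), 0), 0, cons(0, 0))))   [R5 at 2.1.1]
2. cons(cons(0, 0), m(cons(cons(0, m(cons(cons(0, e), 0), e, cons(0, 0))), 0), 0, m(cons(cons(0, e), 0), 0, cons(0, 0))))  →  cons(cons(0, 0), m(cons(cons(0, e), 0), 0, m(cons(cons(0, e), 0), 0, cons(0, 0))))   [R5 at 2.1.1.2]
3. cons(cons(0, 0), m(cons(cons(0, e), 0), 0, m(cons(cons(0, e), 0), 0, cons(0, 0))))  →  cons(cons(0, 0), 0)   [R5 at 2]

Reduce t₂ = cons(cons(cons(e, cons(0, 0)), cons(cons(e, e), 0)), cons(cons(0, e), m(cons(cons(m(cons(cons(0, e), 0), 0, 0), e), 0), m(cons(cons(0, e), 0), cons(e, e), cons(0, 0)), cons(m(cons(cons(0, e), 0), 0, cons(cons(e, 0), e)), e)))):
1. cons(cons(cons(e, cons(0, 0)), cons(cons(e, e), 0)), cons(cons(0, e), m(cons(cons(m(cons(cons(0, e), 0), 0, 0), e), 0), m(cons(cons(0, e), 0), cons(e, e), cons(0, 0)), cons(m(cons(cons(0, e), 0), 0, cons(cons(e, 0), e)), e))))  →  cons(cons(cons(e, cons(0, 0)), cons(cons(e, e), 0)), cons(cons(0, e), m(cons(cons(0, e), 0), m(cons(cons(0, e), 0), cons(e, e), cons(0, 0)), cons(m(cons(cons(0, e), 0), 0, cons(cons(e, 0), e)), e))))   [R5 at 2.2.1.1.1]
2. cons(cons(cons(e, cons(0, 0)), cons(cons(e, e), 0)), cons(cons(0, e), m(cons(cons(0, e), 0), m(cons(cons(0, e), 0), cons(e, e), cons(0, 0)), cons(m(cons(cons(0, e), 0), 0, cons(cons(e, 0), e)), e))))  →  cons(cons(cons(e, cons(0, 0)), cons(cons(e, e), 0)), cons(cons(0, e), m(cons(cons(0, e), 0), cons(e, e), cons(0, 0))))   [R5 at 2.2]
3. cons(cons(cons(e, cons(0, 0)), cons(cons(e, e), 0)), cons(cons(0, e), m(cons(cons(0, e), 0), cons(e, e), cons(0, 0))))  →  cons(cons(cons(e, cons(0, 0)), cons(cons(e, e), 0)), cons(cons(0, e), cons(e, e)))   [R5 at 2.2]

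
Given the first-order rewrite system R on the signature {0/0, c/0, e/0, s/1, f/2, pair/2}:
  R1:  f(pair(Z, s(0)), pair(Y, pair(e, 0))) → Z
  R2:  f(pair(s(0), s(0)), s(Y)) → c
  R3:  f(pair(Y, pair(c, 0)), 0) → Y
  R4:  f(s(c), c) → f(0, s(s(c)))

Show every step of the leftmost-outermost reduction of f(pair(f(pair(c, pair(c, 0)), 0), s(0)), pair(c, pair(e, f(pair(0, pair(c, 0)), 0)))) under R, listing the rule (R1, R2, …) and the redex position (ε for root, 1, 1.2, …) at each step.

1. f(pair(f(pair(c, pair(c, 0)), 0), s(0)), pair(c, pair(e, f(pair(0, pair(c, 0)), 0))))  →  f(pair(c, s(0)), pair(c, pair(e, f(pair(0, pair(c, 0)), 0))))   [R3 at 1.1]
2. f(pair(c, s(0)), pair(c, pair(e, f(pair(0, pair(c, 0)), 0))))  →  f(pair(c, s(0)), pair(c, pair(e, 0)))   [R3 at 2.2.2]
3. f(pair(c, s(0)), pair(c, pair(e, 0)))  →  c   [R1 at ε]

c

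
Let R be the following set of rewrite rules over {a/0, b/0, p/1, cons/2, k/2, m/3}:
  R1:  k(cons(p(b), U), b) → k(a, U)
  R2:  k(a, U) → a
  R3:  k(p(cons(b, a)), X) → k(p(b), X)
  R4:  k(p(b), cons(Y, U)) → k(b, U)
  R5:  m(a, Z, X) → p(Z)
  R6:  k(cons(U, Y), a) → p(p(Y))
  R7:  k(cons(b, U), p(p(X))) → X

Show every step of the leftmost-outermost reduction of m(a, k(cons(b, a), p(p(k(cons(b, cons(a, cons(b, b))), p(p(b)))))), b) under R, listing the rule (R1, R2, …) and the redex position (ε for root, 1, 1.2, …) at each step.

p(b)

1. m(a, k(cons(b, a), p(p(k(cons(b, cons(a, cons(b, b))), p(p(b)))))), b)  →  p(k(cons(b, a), p(p(k(cons(b, cons(a, cons(b, b))), p(p(b)))))))   [R5 at ε]
2. p(k(cons(b, a), p(p(k(cons(b, cons(a, cons(b, b))), p(p(b)))))))  →  p(k(cons(b, cons(a, cons(b, b))), p(p(b))))   [R7 at 1]
3. p(k(cons(b, cons(a, cons(b, b))), p(p(b))))  →  p(b)   [R7 at 1]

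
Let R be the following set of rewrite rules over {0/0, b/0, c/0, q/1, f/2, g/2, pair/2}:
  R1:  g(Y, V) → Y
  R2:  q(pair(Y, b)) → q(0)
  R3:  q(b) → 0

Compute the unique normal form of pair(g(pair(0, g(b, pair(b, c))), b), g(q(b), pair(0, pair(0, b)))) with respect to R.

1. pair(g(pair(0, g(b, pair(b, c))), b), g(q(b), pair(0, pair(0, b))))  →  pair(pair(0, g(b, pair(b, c))), g(q(b), pair(0, pair(0, b))))   [R1 at 1]
2. pair(pair(0, g(b, pair(b, c))), g(q(b), pair(0, pair(0, b))))  →  pair(pair(0, b), g(q(b), pair(0, pair(0, b))))   [R1 at 1.2]
3. pair(pair(0, b), g(q(b), pair(0, pair(0, b))))  →  pair(pair(0, b), q(b))   [R1 at 2]
4. pair(pair(0, b), q(b))  →  pair(pair(0, b), 0)   [R3 at 2]

pair(pair(0, b), 0)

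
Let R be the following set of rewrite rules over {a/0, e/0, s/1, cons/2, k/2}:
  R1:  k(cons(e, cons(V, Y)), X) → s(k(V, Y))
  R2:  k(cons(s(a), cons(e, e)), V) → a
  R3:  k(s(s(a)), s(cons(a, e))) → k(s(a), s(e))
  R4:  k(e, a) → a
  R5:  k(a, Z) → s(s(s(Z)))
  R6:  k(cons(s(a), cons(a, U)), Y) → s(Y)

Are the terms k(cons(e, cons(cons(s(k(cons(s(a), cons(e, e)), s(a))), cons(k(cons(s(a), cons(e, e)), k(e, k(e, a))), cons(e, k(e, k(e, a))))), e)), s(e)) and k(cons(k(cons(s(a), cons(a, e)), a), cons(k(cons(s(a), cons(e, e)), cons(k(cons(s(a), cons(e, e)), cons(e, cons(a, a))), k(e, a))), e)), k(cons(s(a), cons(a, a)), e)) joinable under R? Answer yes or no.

yes — NF(t₁) = s(s(e)), NF(t₂) = s(s(e))

Reduce t₁ = k(cons(e, cons(cons(s(k(cons(s(a), cons(e, e)), s(a))), cons(k(cons(s(a), cons(e, e)), k(e, k(e, a))), cons(e, k(e, k(e, a))))), e)), s(e)):
1. k(cons(e, cons(cons(s(k(cons(s(a), cons(e, e)), s(a))), cons(k(cons(s(a), cons(e, e)), k(e, k(e, a))), cons(e, k(e, k(e, a))))), e)), s(e))  →  s(k(cons(s(k(cons(s(a), cons(e, e)), s(a))), cons(k(cons(s(a), cons(e, e)), k(e, k(e, a))), cons(e, k(e, k(e, a))))), e))   [R1 at ε]
2. s(k(cons(s(k(cons(s(a), cons(e, e)), s(a))), cons(k(cons(s(a), cons(e, e)), k(e, k(e, a))), cons(e, k(e, k(e, a))))), e))  →  s(k(cons(s(a), cons(k(cons(s(a), cons(e, e)), k(e, k(e, a))), cons(e, k(e, k(e, a))))), e))   [R2 at 1.1.1.1]
3. s(k(cons(s(a), cons(k(cons(s(a), cons(e, e)), k(e, k(e, a))), cons(e, k(e, k(e, a))))), e))  →  s(k(cons(s(a), cons(a, cons(e, k(e, k(e, a))))), e))   [R2 at 1.1.2.1]
4. s(k(cons(s(a), cons(a, cons(e, k(e, k(e, a))))), e))  →  s(s(e))   [R6 at 1]

Reduce t₂ = k(cons(k(cons(s(a), cons(a, e)), a), cons(k(cons(s(a), cons(e, e)), cons(k(cons(s(a), cons(e, e)), cons(e, cons(a, a))), k(e, a))), e)), k(cons(s(a), cons(a, a)), e)):
1. k(cons(k(cons(s(a), cons(a, e)), a), cons(k(cons(s(a), cons(e, e)), cons(k(cons(s(a), cons(e, e)), cons(e, cons(a, a))), k(e, a))), e)), k(cons(s(a), cons(a, a)), e))  →  k(cons(s(a), cons(k(cons(s(a), cons(e, e)), cons(k(cons(s(a), cons(e, e)), cons(e, cons(a, a))), k(e, a))), e)), k(cons(s(a), cons(a, a)), e))   [R6 at 1.1]
2. k(cons(s(a), cons(k(cons(s(a), cons(e, e)), cons(k(cons(s(a), cons(e, e)), cons(e, cons(a, a))), k(e, a))), e)), k(cons(s(a), cons(a, a)), e))  →  k(cons(s(a), cons(a, e)), k(cons(s(a), cons(a, a)), e))   [R2 at 1.2.1]
3. k(cons(s(a), cons(a, e)), k(cons(s(a), cons(a, a)), e))  →  s(k(cons(s(a), cons(a, a)), e))   [R6 at ε]
4. s(k(cons(s(a), cons(a, a)), e))  →  s(s(e))   [R6 at 1]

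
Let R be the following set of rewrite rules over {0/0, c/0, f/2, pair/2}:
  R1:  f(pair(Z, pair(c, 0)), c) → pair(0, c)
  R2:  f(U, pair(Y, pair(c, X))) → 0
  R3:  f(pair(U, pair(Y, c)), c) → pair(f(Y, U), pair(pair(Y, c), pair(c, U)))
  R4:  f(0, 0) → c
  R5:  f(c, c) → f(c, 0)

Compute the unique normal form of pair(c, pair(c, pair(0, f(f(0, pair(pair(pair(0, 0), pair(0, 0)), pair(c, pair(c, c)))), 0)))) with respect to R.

pair(c, pair(c, pair(0, c)))

1. pair(c, pair(c, pair(0, f(f(0, pair(pair(pair(0, 0), pair(0, 0)), pair(c, pair(c, c)))), 0))))  →  pair(c, pair(c, pair(0, f(0, 0))))   [R2 at 2.2.2.1]
2. pair(c, pair(c, pair(0, f(0, 0))))  →  pair(c, pair(c, pair(0, c)))   [R4 at 2.2.2]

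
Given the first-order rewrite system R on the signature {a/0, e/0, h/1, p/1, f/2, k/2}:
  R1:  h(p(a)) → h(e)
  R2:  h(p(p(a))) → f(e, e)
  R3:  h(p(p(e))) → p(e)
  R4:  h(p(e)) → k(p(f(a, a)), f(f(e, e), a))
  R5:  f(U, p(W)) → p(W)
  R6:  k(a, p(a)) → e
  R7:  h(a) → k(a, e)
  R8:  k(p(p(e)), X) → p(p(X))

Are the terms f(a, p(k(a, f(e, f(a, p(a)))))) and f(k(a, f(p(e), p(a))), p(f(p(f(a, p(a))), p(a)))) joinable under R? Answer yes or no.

Reduce t₁ = f(a, p(k(a, f(e, f(a, p(a)))))):
1. f(a, p(k(a, f(e, f(a, p(a))))))  →  p(k(a, f(e, f(a, p(a)))))   [R5 at ε]
2. p(k(a, f(e, f(a, p(a)))))  →  p(k(a, f(e, p(a))))   [R5 at 1.2.2]
3. p(k(a, f(e, p(a))))  →  p(k(a, p(a)))   [R5 at 1.2]
4. p(k(a, p(a)))  →  p(e)   [R6 at 1]

Reduce t₂ = f(k(a, f(p(e), p(a))), p(f(p(f(a, p(a))), p(a)))):
1. f(k(a, f(p(e), p(a))), p(f(p(f(a, p(a))), p(a))))  →  p(f(p(f(a, p(a))), p(a)))   [R5 at ε]
2. p(f(p(f(a, p(a))), p(a)))  →  p(p(a))   [R5 at 1]

no — NF(t₁) = p(e), NF(t₂) = p(p(a))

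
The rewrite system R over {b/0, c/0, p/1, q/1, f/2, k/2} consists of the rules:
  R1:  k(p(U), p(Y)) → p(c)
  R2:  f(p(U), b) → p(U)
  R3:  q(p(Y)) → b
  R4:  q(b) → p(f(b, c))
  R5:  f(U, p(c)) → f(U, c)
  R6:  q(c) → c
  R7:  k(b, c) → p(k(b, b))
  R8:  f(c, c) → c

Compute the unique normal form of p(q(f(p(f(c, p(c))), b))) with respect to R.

p(b)

1. p(q(f(p(f(c, p(c))), b)))  →  p(q(p(f(c, p(c)))))   [R2 at 1.1]
2. p(q(p(f(c, p(c)))))  →  p(b)   [R3 at 1]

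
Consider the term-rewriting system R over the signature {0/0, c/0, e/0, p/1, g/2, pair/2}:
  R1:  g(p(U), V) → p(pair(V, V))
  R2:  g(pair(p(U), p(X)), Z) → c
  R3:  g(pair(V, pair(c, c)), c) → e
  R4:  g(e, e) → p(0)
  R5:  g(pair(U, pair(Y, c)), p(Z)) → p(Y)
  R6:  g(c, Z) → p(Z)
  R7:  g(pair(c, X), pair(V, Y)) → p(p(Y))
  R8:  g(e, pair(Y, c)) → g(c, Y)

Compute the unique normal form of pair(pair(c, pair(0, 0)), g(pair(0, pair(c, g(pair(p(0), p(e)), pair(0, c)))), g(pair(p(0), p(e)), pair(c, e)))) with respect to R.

pair(pair(c, pair(0, 0)), e)

1. pair(pair(c, pair(0, 0)), g(pair(0, pair(c, g(pair(p(0), p(e)), pair(0, c)))), g(pair(p(0), p(e)), pair(c, e))))  →  pair(pair(c, pair(0, 0)), g(pair(0, pair(c, c)), g(pair(p(0), p(e)), pair(c, e))))   [R2 at 2.1.2.2]
2. pair(pair(c, pair(0, 0)), g(pair(0, pair(c, c)), g(pair(p(0), p(e)), pair(c, e))))  →  pair(pair(c, pair(0, 0)), g(pair(0, pair(c, c)), c))   [R2 at 2.2]
3. pair(pair(c, pair(0, 0)), g(pair(0, pair(c, c)), c))  →  pair(pair(c, pair(0, 0)), e)   [R3 at 2]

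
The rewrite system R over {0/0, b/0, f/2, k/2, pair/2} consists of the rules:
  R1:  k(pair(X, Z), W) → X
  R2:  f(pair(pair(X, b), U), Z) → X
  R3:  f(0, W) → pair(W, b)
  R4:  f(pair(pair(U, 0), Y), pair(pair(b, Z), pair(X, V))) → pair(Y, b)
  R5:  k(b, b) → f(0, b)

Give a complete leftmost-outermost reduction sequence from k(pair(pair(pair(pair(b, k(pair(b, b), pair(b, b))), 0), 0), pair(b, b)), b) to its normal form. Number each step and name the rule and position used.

1. k(pair(pair(pair(pair(b, k(pair(b, b), pair(b, b))), 0), 0), pair(b, b)), b)  →  pair(pair(pair(b, k(pair(b, b), pair(b, b))), 0), 0)   [R1 at ε]
2. pair(pair(pair(b, k(pair(b, b), pair(b, b))), 0), 0)  →  pair(pair(pair(b, b), 0), 0)   [R1 at 1.1.2]

pair(pair(pair(b, b), 0), 0)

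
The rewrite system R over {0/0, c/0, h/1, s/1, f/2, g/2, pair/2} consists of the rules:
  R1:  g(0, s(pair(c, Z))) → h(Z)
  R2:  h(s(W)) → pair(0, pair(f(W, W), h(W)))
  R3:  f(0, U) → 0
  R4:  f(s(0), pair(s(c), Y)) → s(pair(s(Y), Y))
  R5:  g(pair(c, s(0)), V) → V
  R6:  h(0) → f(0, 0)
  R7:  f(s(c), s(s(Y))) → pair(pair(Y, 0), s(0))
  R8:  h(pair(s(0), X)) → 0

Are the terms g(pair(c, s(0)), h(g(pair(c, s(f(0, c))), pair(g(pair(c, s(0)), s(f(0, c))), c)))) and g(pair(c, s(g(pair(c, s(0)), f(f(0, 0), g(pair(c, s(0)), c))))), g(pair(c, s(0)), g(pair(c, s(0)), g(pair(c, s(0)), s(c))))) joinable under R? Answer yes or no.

no — NF(t₁) = 0, NF(t₂) = s(c)

Reduce t₁ = g(pair(c, s(0)), h(g(pair(c, s(f(0, c))), pair(g(pair(c, s(0)), s(f(0, c))), c)))):
1. g(pair(c, s(0)), h(g(pair(c, s(f(0, c))), pair(g(pair(c, s(0)), s(f(0, c))), c))))  →  h(g(pair(c, s(f(0, c))), pair(g(pair(c, s(0)), s(f(0, c))), c)))   [R5 at ε]
2. h(g(pair(c, s(f(0, c))), pair(g(pair(c, s(0)), s(f(0, c))), c)))  →  h(g(pair(c, s(0)), pair(g(pair(c, s(0)), s(f(0, c))), c)))   [R3 at 1.1.2.1]
3. h(g(pair(c, s(0)), pair(g(pair(c, s(0)), s(f(0, c))), c)))  →  h(pair(g(pair(c, s(0)), s(f(0, c))), c))   [R5 at 1]
4. h(pair(g(pair(c, s(0)), s(f(0, c))), c))  →  h(pair(s(f(0, c)), c))   [R5 at 1.1]
5. h(pair(s(f(0, c)), c))  →  h(pair(s(0), c))   [R3 at 1.1.1]
6. h(pair(s(0), c))  →  0   [R8 at ε]

Reduce t₂ = g(pair(c, s(g(pair(c, s(0)), f(f(0, 0), g(pair(c, s(0)), c))))), g(pair(c, s(0)), g(pair(c, s(0)), g(pair(c, s(0)), s(c))))):
1. g(pair(c, s(g(pair(c, s(0)), f(f(0, 0), g(pair(c, s(0)), c))))), g(pair(c, s(0)), g(pair(c, s(0)), g(pair(c, s(0)), s(c)))))  →  g(pair(c, s(f(f(0, 0), g(pair(c, s(0)), c)))), g(pair(c, s(0)), g(pair(c, s(0)), g(pair(c, s(0)), s(c)))))   [R5 at 1.2.1]
2. g(pair(c, s(f(f(0, 0), g(pair(c, s(0)), c)))), g(pair(c, s(0)), g(pair(c, s(0)), g(pair(c, s(0)), s(c)))))  →  g(pair(c, s(f(0, g(pair(c, s(0)), c)))), g(pair(c, s(0)), g(pair(c, s(0)), g(pair(c, s(0)), s(c)))))   [R3 at 1.2.1.1]
3. g(pair(c, s(f(0, g(pair(c, s(0)), c)))), g(pair(c, s(0)), g(pair(c, s(0)), g(pair(c, s(0)), s(c)))))  →  g(pair(c, s(0)), g(pair(c, s(0)), g(pair(c, s(0)), g(pair(c, s(0)), s(c)))))   [R3 at 1.2.1]
4. g(pair(c, s(0)), g(pair(c, s(0)), g(pair(c, s(0)), g(pair(c, s(0)), s(c)))))  →  g(pair(c, s(0)), g(pair(c, s(0)), g(pair(c, s(0)), s(c))))   [R5 at ε]
5. g(pair(c, s(0)), g(pair(c, s(0)), g(pair(c, s(0)), s(c))))  →  g(pair(c, s(0)), g(pair(c, s(0)), s(c)))   [R5 at ε]
6. g(pair(c, s(0)), g(pair(c, s(0)), s(c)))  →  g(pair(c, s(0)), s(c))   [R5 at ε]
7. g(pair(c, s(0)), s(c))  →  s(c)   [R5 at ε]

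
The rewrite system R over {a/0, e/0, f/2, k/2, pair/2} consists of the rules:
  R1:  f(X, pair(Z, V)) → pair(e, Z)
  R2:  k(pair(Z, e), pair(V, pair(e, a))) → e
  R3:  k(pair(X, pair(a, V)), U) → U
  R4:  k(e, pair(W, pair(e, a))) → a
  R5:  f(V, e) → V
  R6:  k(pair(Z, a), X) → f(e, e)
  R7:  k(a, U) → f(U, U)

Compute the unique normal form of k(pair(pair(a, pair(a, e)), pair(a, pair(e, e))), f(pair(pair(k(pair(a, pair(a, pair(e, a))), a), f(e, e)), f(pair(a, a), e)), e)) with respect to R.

1. k(pair(pair(a, pair(a, e)), pair(a, pair(e, e))), f(pair(pair(k(pair(a, pair(a, pair(e, a))), a), f(e, e)), f(pair(a, a), e)), e))  →  f(pair(pair(k(pair(a, pair(a, pair(e, a))), a), f(e, e)), f(pair(a, a), e)), e)   [R3 at ε]
2. f(pair(pair(k(pair(a, pair(a, pair(e, a))), a), f(e, e)), f(pair(a, a), e)), e)  →  pair(pair(k(pair(a, pair(a, pair(e, a))), a), f(e, e)), f(pair(a, a), e))   [R5 at ε]
3. pair(pair(k(pair(a, pair(a, pair(e, a))), a), f(e, e)), f(pair(a, a), e))  →  pair(pair(a, f(e, e)), f(pair(a, a), e))   [R3 at 1.1]
4. pair(pair(a, f(e, e)), f(pair(a, a), e))  →  pair(pair(a, e), f(pair(a, a), e))   [R5 at 1.2]
5. pair(pair(a, e), f(pair(a, a), e))  →  pair(pair(a, e), pair(a, a))   [R5 at 2]

pair(pair(a, e), pair(a, a))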